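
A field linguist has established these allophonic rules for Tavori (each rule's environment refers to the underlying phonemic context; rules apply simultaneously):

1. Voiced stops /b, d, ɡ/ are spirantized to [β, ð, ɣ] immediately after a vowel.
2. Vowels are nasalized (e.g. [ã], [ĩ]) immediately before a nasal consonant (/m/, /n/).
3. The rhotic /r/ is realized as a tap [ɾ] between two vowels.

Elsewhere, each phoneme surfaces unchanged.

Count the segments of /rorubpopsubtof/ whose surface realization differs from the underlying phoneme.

3

Segments that undergo a rule: /r/ → [ɾ] (rule 3); /b/ → [β] (rule 1); /b/ → [β] (rule 1).
All other segments surface unchanged.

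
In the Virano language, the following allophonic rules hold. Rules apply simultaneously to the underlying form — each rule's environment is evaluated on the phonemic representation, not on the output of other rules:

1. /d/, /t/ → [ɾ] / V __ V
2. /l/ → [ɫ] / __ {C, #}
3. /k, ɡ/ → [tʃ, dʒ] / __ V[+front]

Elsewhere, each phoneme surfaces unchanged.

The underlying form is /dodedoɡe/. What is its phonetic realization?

/d/ (word-initial): rule 1 targets it, but not between two vowels → unchanged [d].
/o/ (between /d/ and /d/): no rule targets it → [o].
/d/ (between /o/ and /e/) occurs between two vowels → [ɾ] by rule 1.
/e/ stays [e].
/d/ meets the environment for rule 1 (between two vowels) → [ɾ].
/o/ stays [o].
/ɡ/ (between /o/ and /e/): before a front vowel, so rule 3 applies → [dʒ].
/e/ — not in any rule's target class → [e].

[doɾeɾodʒe]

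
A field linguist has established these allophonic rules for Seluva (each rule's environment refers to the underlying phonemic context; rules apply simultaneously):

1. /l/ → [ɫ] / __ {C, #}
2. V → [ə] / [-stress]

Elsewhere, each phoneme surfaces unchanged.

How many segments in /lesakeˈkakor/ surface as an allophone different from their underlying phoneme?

Segments that undergo a rule: /e/ → [ə] (rule 2); /a/ → [ə] (rule 2); /e/ → [ə] (rule 2); /o/ → [ə] (rule 2).
All other segments surface unchanged.

4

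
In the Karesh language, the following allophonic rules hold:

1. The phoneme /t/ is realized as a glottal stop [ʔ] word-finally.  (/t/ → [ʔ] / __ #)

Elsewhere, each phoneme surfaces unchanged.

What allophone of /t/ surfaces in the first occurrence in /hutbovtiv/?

[t]

/t/ — between /u/ and /b/; rule 1 does not apply here → [t].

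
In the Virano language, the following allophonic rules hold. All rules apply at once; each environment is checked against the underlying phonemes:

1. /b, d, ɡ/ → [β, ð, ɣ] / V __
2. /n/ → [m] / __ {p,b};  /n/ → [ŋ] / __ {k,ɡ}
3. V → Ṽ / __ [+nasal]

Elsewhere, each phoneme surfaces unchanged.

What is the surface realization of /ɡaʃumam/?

/ɡ/ — word-initial; rule 1 does not apply here → [ɡ].
/a/ (between /ɡ/ and /ʃ/): rule 3 targets it, but not before a nasal consonant → unchanged [a].
/ʃ/ — not in any rule's target class → [ʃ].
/u/ (between /ʃ/ and /m/) occurs before a nasal consonant → [ũ] by rule 3.
/m/ — not in any rule's target class → [m].
/a/ meets the environment for rule 3 (before a nasal consonant) → [ã].
/m/ stays [m].

[ɡaʃũmãm]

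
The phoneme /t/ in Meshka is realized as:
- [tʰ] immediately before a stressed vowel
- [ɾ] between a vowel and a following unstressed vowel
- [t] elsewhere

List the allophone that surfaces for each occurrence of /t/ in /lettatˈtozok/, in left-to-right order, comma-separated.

[t], [t], [t], [tʰ]

Occurrence 1 (position 3): no conditioning environment matches → elsewhere allophone [t].
Occurrence 2 (position 4): no conditioning environment matches → elsewhere allophone [t].
Occurrence 3 (position 6): no conditioning environment matches → elsewhere allophone [t].
Occurrence 4 (position 7): immediately before a stressed vowel → [tʰ].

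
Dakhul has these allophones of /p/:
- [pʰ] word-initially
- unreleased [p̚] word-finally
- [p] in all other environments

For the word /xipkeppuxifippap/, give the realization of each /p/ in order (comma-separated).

Occurrence 1 (position 3): no conditioning environment matches → elsewhere allophone [p].
Occurrence 2 (position 6): no conditioning environment matches → elsewhere allophone [p].
Occurrence 3 (position 7): no conditioning environment matches → elsewhere allophone [p].
Occurrence 4 (position 13): no conditioning environment matches → elsewhere allophone [p].
Occurrence 5 (position 14): no conditioning environment matches → elsewhere allophone [p].
Occurrence 6 (position 16): word-finally → [p̚].

[p], [p], [p], [p], [p], [p̚]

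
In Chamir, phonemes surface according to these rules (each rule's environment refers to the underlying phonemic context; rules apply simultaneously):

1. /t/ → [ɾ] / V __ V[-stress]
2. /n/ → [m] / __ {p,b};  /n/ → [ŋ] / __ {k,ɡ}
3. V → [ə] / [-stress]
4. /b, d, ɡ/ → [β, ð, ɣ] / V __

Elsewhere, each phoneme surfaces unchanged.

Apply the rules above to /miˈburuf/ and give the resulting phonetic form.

[məˈβurəf]

/i/ meets the environment for rule 3 (in an unstressed syllable) → [ə].
/b/ meets the environment for rule 4 (immediately after a vowel) → [β].
/u/ (between /b/ and /r/) fails the environment for rule 3, so it stays [u].
Rule 3 applies to /u/ (between /r/ and /f/: in an unstressed syllable) → [ə].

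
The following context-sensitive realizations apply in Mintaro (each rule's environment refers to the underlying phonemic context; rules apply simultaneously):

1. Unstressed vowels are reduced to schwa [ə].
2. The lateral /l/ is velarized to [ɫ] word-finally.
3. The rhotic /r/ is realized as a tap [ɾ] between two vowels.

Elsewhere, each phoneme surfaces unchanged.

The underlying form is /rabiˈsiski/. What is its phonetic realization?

/r/ — word-initial; rule 3 does not apply here → [r].
/a/ (between /r/ and /b/): in an unstressed syllable, so rule 1 applies → [ə].
Rule 1 applies to /i/ (between /b/ and /s/: in an unstressed syllable) → [ə].
/i/ (between /s/ and /s/) is in the target of rule 1 but the environment (in an unstressed syllable) is not met → [i].
/i/ (word-final) occurs in an unstressed syllable → [ə] by rule 1.

[rəbəˈsiskə]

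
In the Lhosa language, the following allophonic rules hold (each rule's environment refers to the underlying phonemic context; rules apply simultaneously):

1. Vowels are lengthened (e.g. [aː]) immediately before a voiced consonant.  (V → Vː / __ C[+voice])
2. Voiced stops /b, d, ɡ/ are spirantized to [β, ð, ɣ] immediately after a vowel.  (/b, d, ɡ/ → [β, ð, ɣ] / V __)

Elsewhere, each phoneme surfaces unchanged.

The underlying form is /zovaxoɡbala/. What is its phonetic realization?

[zoːvaxoːɣbaːla]

/o/ meets the environment for rule 1 (before a voiced consonant) → [oː].
/a/ — between /v/ and /x/; rule 1 does not apply here → [a].
/o/ meets the environment for rule 1 (before a voiced consonant) → [oː].
/ɡ/ meets the environment for rule 2 (immediately after a vowel) → [ɣ].
/b/ (between /ɡ/ and /a/): rule 2 targets it, but not immediately after a vowel → unchanged [b].
/a/ (between /b/ and /l/) occurs before a voiced consonant → [aː] by rule 1.
/a/ — word-final; rule 1 does not apply here → [a].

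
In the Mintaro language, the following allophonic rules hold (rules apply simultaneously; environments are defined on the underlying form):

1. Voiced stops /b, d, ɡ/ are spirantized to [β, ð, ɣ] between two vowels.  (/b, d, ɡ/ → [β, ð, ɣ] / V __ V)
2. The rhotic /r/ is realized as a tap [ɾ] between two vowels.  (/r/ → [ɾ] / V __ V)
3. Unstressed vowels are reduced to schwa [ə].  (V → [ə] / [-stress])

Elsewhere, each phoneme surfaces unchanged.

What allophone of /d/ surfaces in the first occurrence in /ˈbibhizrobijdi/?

[d]

/d/ — between /j/ and /i/; rule 1 does not apply here → [d].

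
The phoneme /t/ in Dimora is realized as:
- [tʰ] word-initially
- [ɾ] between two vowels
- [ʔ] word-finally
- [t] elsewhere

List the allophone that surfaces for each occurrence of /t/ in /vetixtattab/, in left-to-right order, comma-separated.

Occurrence 1 (position 3): between two vowels → [ɾ].
Occurrence 2 (position 6): no conditioning environment matches → elsewhere allophone [t].
Occurrence 3 (position 8): no conditioning environment matches → elsewhere allophone [t].
Occurrence 4 (position 9): no conditioning environment matches → elsewhere allophone [t].

[ɾ], [t], [t], [t]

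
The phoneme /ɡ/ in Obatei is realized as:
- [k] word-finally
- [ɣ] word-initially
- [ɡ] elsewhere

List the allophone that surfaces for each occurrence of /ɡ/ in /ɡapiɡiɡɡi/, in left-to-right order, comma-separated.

[ɣ], [ɡ], [ɡ], [ɡ]

Occurrence 1 (position 1): word-initially → [ɣ].
Occurrence 2 (position 5): no conditioning environment matches → elsewhere allophone [ɡ].
Occurrence 3 (position 7): no conditioning environment matches → elsewhere allophone [ɡ].
Occurrence 4 (position 8): no conditioning environment matches → elsewhere allophone [ɡ].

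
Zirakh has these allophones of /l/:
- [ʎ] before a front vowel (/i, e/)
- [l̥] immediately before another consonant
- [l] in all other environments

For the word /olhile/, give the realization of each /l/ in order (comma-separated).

[l̥], [ʎ]

Occurrence 1 (position 2): immediately before another consonant → [l̥].
Occurrence 2 (position 5): before a front vowel (/i, e/) → [ʎ].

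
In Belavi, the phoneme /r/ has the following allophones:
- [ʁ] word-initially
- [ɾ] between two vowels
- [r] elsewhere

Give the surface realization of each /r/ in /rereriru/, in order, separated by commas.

[ʁ], [ɾ], [ɾ], [ɾ]

Occurrence 1 (position 1): word-initially → [ʁ].
Occurrence 2 (position 3): between two vowels → [ɾ].
Occurrence 3 (position 5): between two vowels → [ɾ].
Occurrence 4 (position 7): between two vowels → [ɾ].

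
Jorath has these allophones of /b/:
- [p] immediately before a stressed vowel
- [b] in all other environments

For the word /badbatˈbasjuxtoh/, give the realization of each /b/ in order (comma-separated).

Occurrence 1 (position 1): no conditioning environment matches → elsewhere allophone [b].
Occurrence 2 (position 4): no conditioning environment matches → elsewhere allophone [b].
Occurrence 3 (position 7): immediately before a stressed vowel → [p].

[b], [b], [p]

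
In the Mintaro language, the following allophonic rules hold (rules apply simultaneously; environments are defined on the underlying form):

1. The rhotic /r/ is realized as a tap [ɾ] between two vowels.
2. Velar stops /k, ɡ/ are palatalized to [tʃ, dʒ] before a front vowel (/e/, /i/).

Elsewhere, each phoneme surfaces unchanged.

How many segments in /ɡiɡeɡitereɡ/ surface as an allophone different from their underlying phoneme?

4

Segments that undergo a rule: /ɡ/ → [dʒ] (rule 2); /ɡ/ → [dʒ] (rule 2); /ɡ/ → [dʒ] (rule 2); /r/ → [ɾ] (rule 1).
All other segments surface unchanged.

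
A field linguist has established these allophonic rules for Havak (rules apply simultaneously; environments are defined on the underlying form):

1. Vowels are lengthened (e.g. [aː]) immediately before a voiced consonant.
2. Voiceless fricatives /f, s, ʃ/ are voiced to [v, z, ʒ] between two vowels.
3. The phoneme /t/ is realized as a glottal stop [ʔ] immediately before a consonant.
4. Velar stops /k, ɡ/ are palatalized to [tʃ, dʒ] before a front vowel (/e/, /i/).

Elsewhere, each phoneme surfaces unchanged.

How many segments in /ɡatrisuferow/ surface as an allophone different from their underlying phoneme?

5

Segments that undergo a rule: /t/ → [ʔ] (rule 3); /s/ → [z] (rule 2); /f/ → [v] (rule 2); /e/ → [eː] (rule 1); /o/ → [oː] (rule 1).
All other segments surface unchanged.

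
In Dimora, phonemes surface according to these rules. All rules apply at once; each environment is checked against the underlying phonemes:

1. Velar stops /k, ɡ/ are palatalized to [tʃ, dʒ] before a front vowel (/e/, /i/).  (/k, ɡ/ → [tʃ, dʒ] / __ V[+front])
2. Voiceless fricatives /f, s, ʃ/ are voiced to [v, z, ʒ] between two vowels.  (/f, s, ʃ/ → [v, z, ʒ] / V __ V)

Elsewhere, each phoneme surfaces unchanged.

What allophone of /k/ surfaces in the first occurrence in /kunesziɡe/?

/k/ (word-initial) is in the target of rule 1 but the environment (before a front vowel) is not met → [k].

[k]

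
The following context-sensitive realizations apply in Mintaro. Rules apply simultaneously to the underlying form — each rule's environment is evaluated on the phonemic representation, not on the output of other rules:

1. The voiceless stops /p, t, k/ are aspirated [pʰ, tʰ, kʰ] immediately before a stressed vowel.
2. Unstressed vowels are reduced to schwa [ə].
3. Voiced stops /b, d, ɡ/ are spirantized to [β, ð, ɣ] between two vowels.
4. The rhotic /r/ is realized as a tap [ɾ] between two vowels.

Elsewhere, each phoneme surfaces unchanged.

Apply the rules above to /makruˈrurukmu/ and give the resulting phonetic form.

/m/ (word-initial): no rule targets it → [m].
/a/ meets the environment for rule 2 (in an unstressed syllable) → [ə].
/k/ (between /a/ and /r/) fails the environment for rule 1, so it stays [k].
/r/ (between /k/ and /u/) fails the environment for rule 4, so it stays [r].
/u/ (between /r/ and /r/): in an unstressed syllable, so rule 2 applies → [ə].
/r/ (between /u/ and /u/): between two vowels, so rule 4 applies → [ɾ].
/u/ (between /r/ and /r/) is in the target of rule 2 but the environment (in an unstressed syllable) is not met → [u].
/r/ (between /u/ and /u/): between two vowels, so rule 4 applies → [ɾ].
/u/ — between /r/ and /k/, in an unstressed syllable — surfaces as [ə] (rule 2).
/k/ (between /u/ and /m/): rule 1 targets it, but not immediately before a stressed vowel → unchanged [k].
/m/ stays [m].
/u/ (word-final): in an unstressed syllable, so rule 2 applies → [ə].

[məkrəˈɾuɾəkmə]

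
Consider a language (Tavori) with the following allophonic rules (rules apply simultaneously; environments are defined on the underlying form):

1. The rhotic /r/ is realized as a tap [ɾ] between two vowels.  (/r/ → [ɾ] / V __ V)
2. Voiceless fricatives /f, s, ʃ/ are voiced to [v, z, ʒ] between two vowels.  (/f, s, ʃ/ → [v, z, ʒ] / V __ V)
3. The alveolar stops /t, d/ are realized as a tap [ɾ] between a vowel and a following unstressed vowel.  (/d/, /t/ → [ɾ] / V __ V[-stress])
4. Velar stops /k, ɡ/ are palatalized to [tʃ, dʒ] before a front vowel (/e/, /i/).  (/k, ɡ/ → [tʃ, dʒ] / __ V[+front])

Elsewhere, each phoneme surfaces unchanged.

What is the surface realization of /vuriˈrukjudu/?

/v/ — not in any rule's target class → [v].
/u/ (between /v/ and /r/): no rule targets it → [u].
/r/ meets the environment for rule 1 (between two vowels) → [ɾ].
/i/ — not in any rule's target class → [i].
/r/ (between /i/ and /u/) occurs between two vowels → [ɾ] by rule 1.
/u/ stays [u].
/k/ — between /u/ and /j/; rule 4 does not apply here → [k].
/j/ stays [j].
/u/ (between /j/ and /d/) is unaffected → [u].
/d/ — between /u/ and /u/, between a vowel and a following unstressed vowel — surfaces as [ɾ] (rule 3).
/u/ (word-final) is unaffected → [u].

[vuɾiˈɾukjuɾu]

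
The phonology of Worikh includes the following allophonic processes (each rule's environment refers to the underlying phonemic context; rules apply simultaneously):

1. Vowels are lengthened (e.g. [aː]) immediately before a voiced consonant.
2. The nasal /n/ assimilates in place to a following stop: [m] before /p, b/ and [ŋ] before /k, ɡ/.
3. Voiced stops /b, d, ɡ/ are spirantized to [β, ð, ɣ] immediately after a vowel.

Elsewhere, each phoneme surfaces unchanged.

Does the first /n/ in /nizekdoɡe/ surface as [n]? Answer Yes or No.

Yes

/n/ (word-initial): rule 2 targets it, but not before a labial or velar stop → unchanged [n].
The actual realization is [n], which matches [n].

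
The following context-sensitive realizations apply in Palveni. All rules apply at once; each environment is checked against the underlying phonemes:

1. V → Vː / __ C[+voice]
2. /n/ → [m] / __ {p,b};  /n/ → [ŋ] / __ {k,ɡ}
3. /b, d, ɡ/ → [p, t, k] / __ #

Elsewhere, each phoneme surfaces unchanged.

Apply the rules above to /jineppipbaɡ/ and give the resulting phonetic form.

[jiːneppipbaːk]

/j/ (word-initial): no rule targets it → [j].
/i/ (between /j/ and /n/) occurs before a voiced consonant → [iː] by rule 1.
/n/ (between /i/ and /e/): rule 2 targets it, but not before a labial or velar stop → unchanged [n].
/e/ — between /n/ and /p/; rule 1 does not apply here → [e].
/p/ — not in any rule's target class → [p].
/p/ — not in any rule's target class → [p].
/i/ (between /p/ and /p/) fails the environment for rule 1, so it stays [i].
/p/ stays [p].
/b/ — between /p/ and /a/; rule 3 does not apply here → [b].
/a/ (between /b/ and /ɡ/): before a voiced consonant, so rule 1 applies → [aː].
/ɡ/ — word-final, word-finally — surfaces as [k] (rule 3).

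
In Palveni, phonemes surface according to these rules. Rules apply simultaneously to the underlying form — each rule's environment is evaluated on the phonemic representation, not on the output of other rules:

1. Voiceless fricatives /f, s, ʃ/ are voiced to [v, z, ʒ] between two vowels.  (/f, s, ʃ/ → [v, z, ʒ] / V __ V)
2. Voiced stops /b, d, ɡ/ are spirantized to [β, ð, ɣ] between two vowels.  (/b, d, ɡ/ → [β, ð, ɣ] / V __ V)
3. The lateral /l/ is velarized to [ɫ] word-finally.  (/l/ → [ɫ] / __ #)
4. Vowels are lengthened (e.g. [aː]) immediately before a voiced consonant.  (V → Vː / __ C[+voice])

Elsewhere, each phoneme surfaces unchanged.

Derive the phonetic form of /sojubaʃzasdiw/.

/s/ (word-initial) is in the target of rule 1 but the environment (between two vowels) is not met → [s].
/o/ meets the environment for rule 4 (before a voiced consonant) → [oː].
/j/ — not in any rule's target class → [j].
Rule 4 applies to /u/ (between /j/ and /b/: before a voiced consonant) → [uː].
/b/ meets the environment for rule 2 (between two vowels) → [β].
/a/ — between /b/ and /ʃ/; rule 4 does not apply here → [a].
/ʃ/ (between /a/ and /z/) fails the environment for rule 1, so it stays [ʃ].
/z/ (between /ʃ/ and /a/) is unaffected → [z].
/a/ — between /z/ and /s/; rule 4 does not apply here → [a].
/s/ — between /a/ and /d/; rule 1 does not apply here → [s].
/d/ (between /s/ and /i/): rule 2 targets it, but not between two vowels → unchanged [d].
/i/ (between /d/ and /w/) occurs before a voiced consonant → [iː] by rule 4.
/w/ stays [w].

[soːjuːβaʃzasdiːw]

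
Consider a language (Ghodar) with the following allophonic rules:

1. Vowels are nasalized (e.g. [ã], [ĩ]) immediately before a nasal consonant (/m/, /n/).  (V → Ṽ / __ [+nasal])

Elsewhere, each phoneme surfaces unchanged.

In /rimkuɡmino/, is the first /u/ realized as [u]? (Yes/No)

/u/ (between /k/ and /ɡ/): rule 1 targets it, but not before a nasal consonant → unchanged [u].
The actual realization is [u], which matches [u].

Yes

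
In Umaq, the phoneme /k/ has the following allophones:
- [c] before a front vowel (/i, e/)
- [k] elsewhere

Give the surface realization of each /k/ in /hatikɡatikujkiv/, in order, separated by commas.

[k], [k], [c]

Occurrence 1 (position 5): no conditioning environment matches → elsewhere allophone [k].
Occurrence 2 (position 10): no conditioning environment matches → elsewhere allophone [k].
Occurrence 3 (position 13): before a front vowel → [c].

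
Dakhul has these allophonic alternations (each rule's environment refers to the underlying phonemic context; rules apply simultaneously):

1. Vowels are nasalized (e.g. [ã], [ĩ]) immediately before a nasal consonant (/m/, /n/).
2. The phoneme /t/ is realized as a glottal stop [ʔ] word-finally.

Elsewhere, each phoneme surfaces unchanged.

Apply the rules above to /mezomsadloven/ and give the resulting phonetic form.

/m/ (word-initial) is unaffected → [m].
/e/ (between /m/ and /z/) fails the environment for rule 1, so it stays [e].
/z/ (between /e/ and /o/): no rule targets it → [z].
Rule 1 applies to /o/ (between /z/ and /m/: before a nasal consonant) → [õ].
/m/ (between /o/ and /s/) is unaffected → [m].
/s/ — not in any rule's target class → [s].
/a/ (between /s/ and /d/): rule 1 targets it, but not before a nasal consonant → unchanged [a].
/d/ (between /a/ and /l/): no rule targets it → [d].
/l/ — not in any rule's target class → [l].
/o/ (between /l/ and /v/) is in the target of rule 1 but the environment (before a nasal consonant) is not met → [o].
/v/ (between /o/ and /e/): no rule targets it → [v].
/e/ — between /v/ and /n/, before a nasal consonant — surfaces as [ẽ] (rule 1).
/n/ (word-final) is unaffected → [n].

[mezõmsadlovẽn]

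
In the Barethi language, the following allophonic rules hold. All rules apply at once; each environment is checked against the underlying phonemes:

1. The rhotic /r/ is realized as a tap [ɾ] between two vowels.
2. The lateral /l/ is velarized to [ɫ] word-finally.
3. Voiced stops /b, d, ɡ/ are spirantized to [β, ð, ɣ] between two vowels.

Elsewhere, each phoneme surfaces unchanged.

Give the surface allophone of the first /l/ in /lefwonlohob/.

[l]

/l/ (word-initial): rule 2 targets it, but not word-finally → unchanged [l].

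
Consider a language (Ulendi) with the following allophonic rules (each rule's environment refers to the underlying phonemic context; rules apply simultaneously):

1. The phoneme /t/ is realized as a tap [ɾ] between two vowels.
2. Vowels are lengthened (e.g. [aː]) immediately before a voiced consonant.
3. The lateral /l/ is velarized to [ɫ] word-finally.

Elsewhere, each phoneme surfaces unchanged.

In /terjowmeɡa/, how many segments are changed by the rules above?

3

Segments that undergo a rule: /e/ → [eː] (rule 2); /o/ → [oː] (rule 2); /e/ → [eː] (rule 2).
All other segments surface unchanged.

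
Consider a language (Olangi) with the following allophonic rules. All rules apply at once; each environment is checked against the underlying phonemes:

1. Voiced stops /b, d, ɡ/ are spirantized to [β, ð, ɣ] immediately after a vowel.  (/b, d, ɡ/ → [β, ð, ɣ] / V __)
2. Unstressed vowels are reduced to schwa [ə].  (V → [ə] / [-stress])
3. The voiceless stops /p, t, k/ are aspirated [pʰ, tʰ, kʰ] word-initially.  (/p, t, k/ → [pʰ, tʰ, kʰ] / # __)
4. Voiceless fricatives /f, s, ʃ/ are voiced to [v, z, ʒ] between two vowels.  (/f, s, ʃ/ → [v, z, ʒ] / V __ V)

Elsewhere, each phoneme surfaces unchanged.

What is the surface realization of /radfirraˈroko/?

[rəðfərrəˈrokə]

/r/ stays [r].
/a/ — between /r/ and /d/, in an unstressed syllable — surfaces as [ə] (rule 2).
Rule 1 applies to /d/ (between /a/ and /f/: immediately after a vowel) → [ð].
/f/ — between /d/ and /i/; rule 4 does not apply here → [f].
/i/ meets the environment for rule 2 (in an unstressed syllable) → [ə].
/r/ stays [r].
/r/ (between /r/ and /a/): no rule targets it → [r].
/a/ — between /r/ and /r/, in an unstressed syllable — surfaces as [ə] (rule 2).
/r/ stays [r].
/o/ (between /r/ and /k/) fails the environment for rule 2, so it stays [o].
/k/ — between /o/ and /o/; rule 3 does not apply here → [k].
/o/ meets the environment for rule 2 (in an unstressed syllable) → [ə].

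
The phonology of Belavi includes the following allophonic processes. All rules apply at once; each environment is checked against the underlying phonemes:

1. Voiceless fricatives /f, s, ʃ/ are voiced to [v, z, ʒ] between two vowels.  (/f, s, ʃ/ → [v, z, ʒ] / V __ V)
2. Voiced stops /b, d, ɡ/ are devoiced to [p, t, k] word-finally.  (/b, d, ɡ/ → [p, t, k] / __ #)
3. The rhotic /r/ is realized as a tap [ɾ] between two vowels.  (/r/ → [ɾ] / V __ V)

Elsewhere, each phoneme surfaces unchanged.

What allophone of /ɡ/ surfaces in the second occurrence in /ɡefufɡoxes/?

[ɡ]

/ɡ/ — between /f/ and /o/; rule 2 does not apply here → [ɡ].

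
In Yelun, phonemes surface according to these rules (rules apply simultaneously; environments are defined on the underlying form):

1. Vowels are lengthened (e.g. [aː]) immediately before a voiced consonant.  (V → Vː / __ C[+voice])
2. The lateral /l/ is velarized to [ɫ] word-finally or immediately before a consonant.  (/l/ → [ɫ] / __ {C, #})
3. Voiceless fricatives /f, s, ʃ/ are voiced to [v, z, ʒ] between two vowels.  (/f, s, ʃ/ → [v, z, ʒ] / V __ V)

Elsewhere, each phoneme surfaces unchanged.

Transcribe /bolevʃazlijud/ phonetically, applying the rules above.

/b/ (word-initial): no rule targets it → [b].
/o/ (between /b/ and /l/) occurs before a voiced consonant → [oː] by rule 1.
/l/ (between /o/ and /e/): rule 2 targets it, but not word-finally or immediately before a consonant → unchanged [l].
/e/ (between /l/ and /v/): before a voiced consonant, so rule 1 applies → [eː].
/v/ (between /e/ and /ʃ/) is unaffected → [v].
/ʃ/ (between /v/ and /a/) is in the target of rule 3 but the environment (between two vowels) is not met → [ʃ].
/a/ meets the environment for rule 1 (before a voiced consonant) → [aː].
/z/ — not in any rule's target class → [z].
/l/ (between /z/ and /i/) is in the target of rule 2 but the environment (word-finally or immediately before a consonant) is not met → [l].
/i/ meets the environment for rule 1 (before a voiced consonant) → [iː].
/j/ (between /i/ and /u/) is unaffected → [j].
/u/ (between /j/ and /d/): before a voiced consonant, so rule 1 applies → [uː].
/d/ (word-final): no rule targets it → [d].

[boːleːvʃaːzliːjuːd]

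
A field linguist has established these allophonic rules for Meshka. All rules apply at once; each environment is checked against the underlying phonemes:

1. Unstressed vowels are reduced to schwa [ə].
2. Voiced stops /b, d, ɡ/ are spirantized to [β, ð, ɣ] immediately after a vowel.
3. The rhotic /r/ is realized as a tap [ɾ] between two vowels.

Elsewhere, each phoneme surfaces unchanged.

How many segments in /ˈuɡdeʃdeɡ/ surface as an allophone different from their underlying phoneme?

4

Segments that undergo a rule: /ɡ/ → [ɣ] (rule 2); /e/ → [ə] (rule 1); /e/ → [ə] (rule 1); /ɡ/ → [ɣ] (rule 2).
All other segments surface unchanged.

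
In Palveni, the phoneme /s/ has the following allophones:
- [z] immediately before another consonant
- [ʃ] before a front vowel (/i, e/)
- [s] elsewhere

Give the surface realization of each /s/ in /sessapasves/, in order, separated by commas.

Occurrence 1 (position 1): before a front vowel (/i, e/) → [ʃ].
Occurrence 2 (position 3): immediately before another consonant → [z].
Occurrence 3 (position 4): no conditioning environment matches → elsewhere allophone [s].
Occurrence 4 (position 8): immediately before another consonant → [z].
Occurrence 5 (position 11): no conditioning environment matches → elsewhere allophone [s].

[ʃ], [z], [s], [z], [s]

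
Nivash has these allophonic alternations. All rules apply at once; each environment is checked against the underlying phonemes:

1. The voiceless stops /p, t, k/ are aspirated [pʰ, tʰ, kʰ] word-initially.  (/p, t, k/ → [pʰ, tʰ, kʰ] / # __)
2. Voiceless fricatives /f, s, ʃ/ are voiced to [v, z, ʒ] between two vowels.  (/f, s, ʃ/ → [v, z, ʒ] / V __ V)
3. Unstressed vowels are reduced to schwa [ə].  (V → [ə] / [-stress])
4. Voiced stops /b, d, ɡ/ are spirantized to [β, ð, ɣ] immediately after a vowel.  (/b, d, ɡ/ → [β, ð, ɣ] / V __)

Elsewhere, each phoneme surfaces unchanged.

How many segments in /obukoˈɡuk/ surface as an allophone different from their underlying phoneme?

5

Segments that undergo a rule: /o/ → [ə] (rule 3); /b/ → [β] (rule 4); /u/ → [ə] (rule 3); /o/ → [ə] (rule 3); /ɡ/ → [ɣ] (rule 4).
All other segments surface unchanged.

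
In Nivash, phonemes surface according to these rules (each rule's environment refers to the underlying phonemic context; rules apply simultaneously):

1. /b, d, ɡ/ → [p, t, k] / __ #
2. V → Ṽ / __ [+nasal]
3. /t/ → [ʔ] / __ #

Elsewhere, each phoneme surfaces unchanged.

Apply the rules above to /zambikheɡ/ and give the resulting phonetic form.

[zãmbikhek]

/z/ (word-initial): no rule targets it → [z].
/a/ (between /z/ and /m/) occurs before a nasal consonant → [ã] by rule 2.
/m/ — not in any rule's target class → [m].
/b/ — between /m/ and /i/; rule 1 does not apply here → [b].
/i/ (between /b/ and /k/) is in the target of rule 2 but the environment (before a nasal consonant) is not met → [i].
/k/ — not in any rule's target class → [k].
/h/ — not in any rule's target class → [h].
/e/ (between /h/ and /ɡ/): rule 2 targets it, but not before a nasal consonant → unchanged [e].
Rule 1 applies to /ɡ/ (word-final: word-finally) → [k].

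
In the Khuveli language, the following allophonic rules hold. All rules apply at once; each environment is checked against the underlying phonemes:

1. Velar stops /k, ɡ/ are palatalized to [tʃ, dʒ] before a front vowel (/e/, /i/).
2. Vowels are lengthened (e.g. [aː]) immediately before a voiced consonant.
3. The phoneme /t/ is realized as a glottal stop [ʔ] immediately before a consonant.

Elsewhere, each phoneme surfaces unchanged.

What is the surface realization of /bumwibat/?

Rule 2 applies to /u/ (between /b/ and /m/: before a voiced consonant) → [uː].
/i/ meets the environment for rule 2 (before a voiced consonant) → [iː].
/a/ (between /b/ and /t/) is in the target of rule 2 but the environment (before a voiced consonant) is not met → [a].
/t/ (word-final) is in the target of rule 3 but the environment (immediately before a consonant) is not met → [t].

[buːmwiːbat]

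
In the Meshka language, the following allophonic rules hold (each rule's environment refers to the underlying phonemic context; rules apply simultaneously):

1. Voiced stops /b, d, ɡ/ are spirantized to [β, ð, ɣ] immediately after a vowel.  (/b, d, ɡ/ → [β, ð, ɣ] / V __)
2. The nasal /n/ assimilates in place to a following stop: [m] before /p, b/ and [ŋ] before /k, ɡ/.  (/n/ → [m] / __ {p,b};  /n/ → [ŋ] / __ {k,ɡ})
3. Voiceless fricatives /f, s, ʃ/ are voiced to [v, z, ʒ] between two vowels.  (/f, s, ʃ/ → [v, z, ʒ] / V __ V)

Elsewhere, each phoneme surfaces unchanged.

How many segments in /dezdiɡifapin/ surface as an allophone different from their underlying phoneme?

2

Segments that undergo a rule: /ɡ/ → [ɣ] (rule 1); /f/ → [v] (rule 3).
All other segments surface unchanged.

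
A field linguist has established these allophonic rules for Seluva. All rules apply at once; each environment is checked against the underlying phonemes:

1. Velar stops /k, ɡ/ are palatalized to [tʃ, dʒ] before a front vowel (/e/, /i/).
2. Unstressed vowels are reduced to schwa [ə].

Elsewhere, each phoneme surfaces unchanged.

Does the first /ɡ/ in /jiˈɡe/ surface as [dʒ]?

/ɡ/ — between /i/ and /e/, before a front vowel — surfaces as [dʒ] (rule 1).
The actual realization is [dʒ], which matches [dʒ].

Yes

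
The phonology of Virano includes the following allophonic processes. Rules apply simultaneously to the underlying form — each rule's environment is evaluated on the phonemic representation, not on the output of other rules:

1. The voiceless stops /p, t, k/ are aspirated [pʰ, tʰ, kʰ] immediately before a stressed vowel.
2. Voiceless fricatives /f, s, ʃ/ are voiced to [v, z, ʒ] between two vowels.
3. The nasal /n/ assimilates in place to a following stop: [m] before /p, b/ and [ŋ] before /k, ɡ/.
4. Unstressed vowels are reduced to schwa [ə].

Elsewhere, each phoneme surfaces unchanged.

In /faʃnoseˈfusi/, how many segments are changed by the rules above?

Segments that undergo a rule: /a/ → [ə] (rule 4); /o/ → [ə] (rule 4); /s/ → [z] (rule 2); /e/ → [ə] (rule 4); /f/ → [v] (rule 2); /s/ → [z] (rule 2); /i/ → [ə] (rule 4).
All other segments surface unchanged.

7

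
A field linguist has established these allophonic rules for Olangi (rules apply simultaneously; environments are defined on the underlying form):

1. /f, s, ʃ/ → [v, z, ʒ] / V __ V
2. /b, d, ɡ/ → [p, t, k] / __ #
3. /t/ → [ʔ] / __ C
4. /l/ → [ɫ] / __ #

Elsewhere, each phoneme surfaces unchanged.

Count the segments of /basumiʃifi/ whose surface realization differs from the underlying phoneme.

3

Segments that undergo a rule: /s/ → [z] (rule 1); /ʃ/ → [ʒ] (rule 1); /f/ → [v] (rule 1).
All other segments surface unchanged.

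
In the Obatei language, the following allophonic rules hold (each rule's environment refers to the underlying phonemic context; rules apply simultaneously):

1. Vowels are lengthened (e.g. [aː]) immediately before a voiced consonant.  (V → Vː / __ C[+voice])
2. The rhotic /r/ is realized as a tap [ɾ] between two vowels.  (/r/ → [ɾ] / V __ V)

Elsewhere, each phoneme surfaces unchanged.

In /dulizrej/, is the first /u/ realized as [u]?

Rule 1 applies to /u/ (between /d/ and /l/: before a voiced consonant) → [uː].
The actual realization is [uː], not [u].

No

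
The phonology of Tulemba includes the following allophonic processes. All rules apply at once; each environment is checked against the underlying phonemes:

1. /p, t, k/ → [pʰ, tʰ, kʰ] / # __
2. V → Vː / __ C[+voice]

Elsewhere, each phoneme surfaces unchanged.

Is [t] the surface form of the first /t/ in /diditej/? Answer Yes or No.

/t/ (between /i/ and /e/) is in the target of rule 1 but the environment (word-initially) is not met → [t].
The actual realization is [t], which matches [t].

Yes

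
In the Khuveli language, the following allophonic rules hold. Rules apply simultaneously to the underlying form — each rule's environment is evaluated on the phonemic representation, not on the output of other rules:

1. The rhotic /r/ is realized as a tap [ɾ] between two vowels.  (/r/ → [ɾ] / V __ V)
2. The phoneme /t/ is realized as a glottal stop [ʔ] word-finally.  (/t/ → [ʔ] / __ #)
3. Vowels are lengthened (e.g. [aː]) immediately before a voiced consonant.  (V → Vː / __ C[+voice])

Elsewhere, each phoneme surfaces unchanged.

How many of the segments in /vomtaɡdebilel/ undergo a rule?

Segments that undergo a rule: /o/ → [oː] (rule 3); /a/ → [aː] (rule 3); /e/ → [eː] (rule 3); /i/ → [iː] (rule 3); /e/ → [eː] (rule 3).
All other segments surface unchanged.

5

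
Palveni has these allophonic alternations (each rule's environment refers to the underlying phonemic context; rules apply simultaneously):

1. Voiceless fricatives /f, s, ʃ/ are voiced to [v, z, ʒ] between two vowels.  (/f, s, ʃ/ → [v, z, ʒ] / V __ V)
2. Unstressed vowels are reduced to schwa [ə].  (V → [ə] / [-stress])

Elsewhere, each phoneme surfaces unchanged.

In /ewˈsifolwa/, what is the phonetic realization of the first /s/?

[s]

/s/ — between /w/ and /i/; rule 1 does not apply here → [s].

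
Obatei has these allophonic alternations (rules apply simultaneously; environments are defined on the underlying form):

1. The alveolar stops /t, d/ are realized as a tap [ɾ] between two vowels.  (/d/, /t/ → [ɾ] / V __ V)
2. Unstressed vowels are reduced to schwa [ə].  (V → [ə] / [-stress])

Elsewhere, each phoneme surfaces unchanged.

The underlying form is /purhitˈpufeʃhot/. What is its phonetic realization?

[pərhətˈpufəʃhət]

/u/ meets the environment for rule 2 (in an unstressed syllable) → [ə].
/i/ (between /h/ and /t/): in an unstressed syllable, so rule 2 applies → [ə].
/t/ — between /i/ and /p/; rule 1 does not apply here → [t].
/u/ (between /p/ and /f/): rule 2 targets it, but not in an unstressed syllable → unchanged [u].
/e/ (between /f/ and /ʃ/) occurs in an unstressed syllable → [ə] by rule 2.
/o/ — between /h/ and /t/, in an unstressed syllable — surfaces as [ə] (rule 2).
/t/ (word-final) is in the target of rule 1 but the environment (between two vowels) is not met → [t].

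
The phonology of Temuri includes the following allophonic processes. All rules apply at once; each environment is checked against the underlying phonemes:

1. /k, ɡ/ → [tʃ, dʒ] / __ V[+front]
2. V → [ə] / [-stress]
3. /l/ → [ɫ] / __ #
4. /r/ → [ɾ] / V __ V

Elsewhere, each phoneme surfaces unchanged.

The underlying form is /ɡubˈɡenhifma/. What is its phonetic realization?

/ɡ/ — word-initial; rule 1 does not apply here → [ɡ].
/u/ (between /ɡ/ and /b/): in an unstressed syllable, so rule 2 applies → [ə].
Rule 1 applies to /ɡ/ (between /b/ and /e/: before a front vowel) → [dʒ].
/e/ — between /ɡ/ and /n/; rule 2 does not apply here → [e].
Rule 2 applies to /i/ (between /h/ and /f/: in an unstressed syllable) → [ə].
/a/ (word-final): in an unstressed syllable, so rule 2 applies → [ə].

[ɡəbˈdʒenhəfmə]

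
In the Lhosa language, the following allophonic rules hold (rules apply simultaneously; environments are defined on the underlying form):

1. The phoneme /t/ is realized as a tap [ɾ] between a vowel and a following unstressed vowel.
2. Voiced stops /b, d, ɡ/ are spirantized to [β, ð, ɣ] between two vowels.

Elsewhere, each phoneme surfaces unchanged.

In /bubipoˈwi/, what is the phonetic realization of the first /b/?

/b/ (word-initial) fails the environment for rule 2, so it stays [b].

[b]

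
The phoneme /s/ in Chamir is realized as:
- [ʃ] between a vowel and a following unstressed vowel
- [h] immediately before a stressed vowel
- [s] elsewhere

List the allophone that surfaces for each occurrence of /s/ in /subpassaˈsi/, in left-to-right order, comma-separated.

Occurrence 1 (position 1): no conditioning environment matches → elsewhere allophone [s].
Occurrence 2 (position 6): no conditioning environment matches → elsewhere allophone [s].
Occurrence 3 (position 7): no conditioning environment matches → elsewhere allophone [s].
Occurrence 4 (position 9): immediately before a stressed vowel → [h].

[s], [s], [s], [h]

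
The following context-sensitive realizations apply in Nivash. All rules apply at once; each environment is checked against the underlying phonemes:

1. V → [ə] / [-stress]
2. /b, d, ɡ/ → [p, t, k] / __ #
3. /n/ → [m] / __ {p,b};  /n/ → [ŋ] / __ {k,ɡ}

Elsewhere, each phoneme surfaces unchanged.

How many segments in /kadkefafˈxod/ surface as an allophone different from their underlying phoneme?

4

Segments that undergo a rule: /a/ → [ə] (rule 1); /e/ → [ə] (rule 1); /a/ → [ə] (rule 1); /d/ → [t] (rule 2).
All other segments surface unchanged.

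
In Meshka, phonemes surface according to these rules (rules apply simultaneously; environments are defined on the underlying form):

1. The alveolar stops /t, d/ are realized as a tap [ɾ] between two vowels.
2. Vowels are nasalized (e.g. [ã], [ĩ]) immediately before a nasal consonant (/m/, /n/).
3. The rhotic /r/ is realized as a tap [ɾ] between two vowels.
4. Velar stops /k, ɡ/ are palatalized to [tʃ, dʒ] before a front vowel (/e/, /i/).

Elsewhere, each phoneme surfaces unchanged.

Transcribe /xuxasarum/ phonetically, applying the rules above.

/x/ (word-initial) is unaffected → [x].
/u/ (between /x/ and /x/) fails the environment for rule 2, so it stays [u].
/x/ (between /u/ and /a/): no rule targets it → [x].
/a/ (between /x/ and /s/) fails the environment for rule 2, so it stays [a].
/s/ (between /a/ and /a/): no rule targets it → [s].
/a/ (between /s/ and /r/) is in the target of rule 2 but the environment (before a nasal consonant) is not met → [a].
Rule 3 applies to /r/ (between /a/ and /u/: between two vowels) → [ɾ].
Rule 2 applies to /u/ (between /r/ and /m/: before a nasal consonant) → [ũ].
/m/ — not in any rule's target class → [m].

[xuxasaɾũm]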